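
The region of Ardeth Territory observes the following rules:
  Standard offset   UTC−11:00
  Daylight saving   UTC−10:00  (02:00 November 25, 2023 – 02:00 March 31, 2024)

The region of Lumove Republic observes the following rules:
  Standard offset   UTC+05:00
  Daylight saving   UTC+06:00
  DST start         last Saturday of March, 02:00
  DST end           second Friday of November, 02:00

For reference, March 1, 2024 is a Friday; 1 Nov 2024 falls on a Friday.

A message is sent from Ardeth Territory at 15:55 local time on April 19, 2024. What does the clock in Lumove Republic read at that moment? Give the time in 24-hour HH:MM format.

April 19, 2024 is outside the daylight-saving period (25 November 2023 – 31 March 2024), so Ardeth Territory is on standard time, UTC−11:00.
15:55 Ardeth Territory + 11h = 02:55 UTC (rolling into the next day, 20 April 2024).
1 March 2024 is a Friday, so Saturdays fall on 2, 9, 16, 23, 30; the last is March 30.
1 November 2024 is a Friday, so the first Friday is November 1 and the second is November 8.
At the standard offset (UTC+05:00), 02:55 UTC + 5h = 07:55 Lumove Republic standard time.
The standard-time date in Lumove Republic, April 20, 2024, falls between 30 March and 8 November, so daylight saving is in effect and Lumove Republic is at UTC+06:00.
02:55 UTC + 6h = 08:55 Lumove Republic.

08:55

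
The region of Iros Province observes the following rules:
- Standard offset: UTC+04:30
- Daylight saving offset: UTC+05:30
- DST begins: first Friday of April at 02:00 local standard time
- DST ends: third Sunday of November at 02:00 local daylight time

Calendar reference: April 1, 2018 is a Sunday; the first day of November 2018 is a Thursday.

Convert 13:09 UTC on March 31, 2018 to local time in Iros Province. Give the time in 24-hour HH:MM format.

1 April 2018 is a Sunday, so the first Friday is April 6.
1 November 2018 is a Thursday, so the first Sunday is November 4 and the third is November 18.
At the standard offset (UTC+04:30), 13:09 UTC + 4h30m = 17:39 Iros Province standard time.
Daylight saving runs 6 April – 18 November; the standard-time date in Iros Province, March 31, 2018, is outside that window, so Iros Province is on standard time at UTC+04:30.
13:09 UTC + 4h30m = 17:39 local.

17:39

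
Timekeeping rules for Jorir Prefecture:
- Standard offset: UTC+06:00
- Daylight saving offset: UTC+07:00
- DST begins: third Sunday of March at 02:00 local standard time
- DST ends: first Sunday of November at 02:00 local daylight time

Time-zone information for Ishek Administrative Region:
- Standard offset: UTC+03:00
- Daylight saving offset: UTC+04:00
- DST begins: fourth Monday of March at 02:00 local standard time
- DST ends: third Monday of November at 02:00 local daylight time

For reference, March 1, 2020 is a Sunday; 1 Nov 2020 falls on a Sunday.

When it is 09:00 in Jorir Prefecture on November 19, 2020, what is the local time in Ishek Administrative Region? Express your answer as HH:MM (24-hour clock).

1 March 2020 is a Sunday, so the first Sunday is March 1 and the third is March 15.
1 November 2020 is a Sunday, so the first Sunday is November 1.
Daylight saving runs 15 March – 1 November; November 19, 2020 is outside that window, so Jorir Prefecture is on standard time at UTC+06:00.
09:00 Jorir Prefecture − 6h = 03:00 UTC.
1 March 2020 is a Sunday, so the first Monday is March 2 and the fourth is March 23.
1 November 2020 is a Sunday, so the first Monday is November 2 and the third is November 16.
At the standard offset (UTC+03:00), 03:00 UTC + 3h = 06:00 Ishek Administrative Region standard time.
The standard-time date in Ishek Administrative Region, November 19, 2020, does not fall between 23 March and 16 November, so daylight saving is not in effect and Ishek Administrative Region is at UTC+03:00.
03:00 UTC + 3h = 06:00 Ishek Administrative Region.

06:00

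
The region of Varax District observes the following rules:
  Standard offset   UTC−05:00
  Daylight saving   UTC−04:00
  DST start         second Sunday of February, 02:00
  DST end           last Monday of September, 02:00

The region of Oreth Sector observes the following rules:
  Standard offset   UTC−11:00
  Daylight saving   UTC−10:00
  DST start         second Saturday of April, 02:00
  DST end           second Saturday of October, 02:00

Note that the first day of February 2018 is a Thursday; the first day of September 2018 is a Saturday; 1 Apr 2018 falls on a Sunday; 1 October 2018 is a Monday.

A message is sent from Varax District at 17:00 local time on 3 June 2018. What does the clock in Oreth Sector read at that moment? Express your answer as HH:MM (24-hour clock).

1 February 2018 is a Thursday, so the first Sunday is February 4 and the second is February 11.
1 September 2018 is a Saturday, so Mondays fall on 3, 10, 17, 24; the last is September 24.
Daylight saving runs 11 February – 24 September; 3 June 2018 is inside that window, so Varax District is at UTC−04:00.
17:00 Varax District + 4h = 21:00 UTC.
1 April 2018 is a Sunday, so the first Saturday is April 7 and the second is April 14.
1 October 2018 is a Monday, so the first Saturday is October 6 and the second is October 13.
At the standard offset (UTC−11:00), 21:00 UTC − 11h = 10:00 Oreth Sector standard time.
The standard-time date in Oreth Sector, 3 June 2018, lies within the daylight-saving period (14 April – 13 October), so Oreth Sector is on daylight time, UTC−10:00.
21:00 UTC − 10h = 11:00 Oreth Sector.

11:00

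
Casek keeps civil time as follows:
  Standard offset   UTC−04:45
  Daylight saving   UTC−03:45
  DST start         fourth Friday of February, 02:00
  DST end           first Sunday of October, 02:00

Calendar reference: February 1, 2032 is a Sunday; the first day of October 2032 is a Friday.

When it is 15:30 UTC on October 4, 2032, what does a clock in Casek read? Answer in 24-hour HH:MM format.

1 February 2032 is a Sunday, so the first Friday is February 6 and the fourth is February 27.
1 October 2032 is a Friday, so the first Sunday is October 3.
At the standard offset (UTC−04:45), 15:30 UTC − 4h45m = 10:45 Casek standard time.
Daylight saving runs 27 February – 3 October; the standard-time date in Casek, October 4, 2032, is outside that window, so Casek is on standard time at UTC−04:45.
15:30 UTC − 4h45m = 10:45 local.

10:45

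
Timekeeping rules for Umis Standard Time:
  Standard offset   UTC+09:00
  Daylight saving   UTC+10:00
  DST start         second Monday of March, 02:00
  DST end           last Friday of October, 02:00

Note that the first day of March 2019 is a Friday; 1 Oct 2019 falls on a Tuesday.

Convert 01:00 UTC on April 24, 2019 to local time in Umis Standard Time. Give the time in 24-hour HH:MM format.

1 March 2019 is a Friday, so the first Monday is March 4 and the second is March 11.
1 October 2019 is a Tuesday, so Fridays fall on 4, 11, 18, 25; the last is October 25.
At the standard offset (UTC+09:00), 01:00 UTC + 9h = 10:00 Umis Standard Time standard time.
The standard-time date in Umis Standard Time, April 24, 2019, falls between 11 March and 25 October, so daylight saving is in effect and Umis Standard Time is at UTC+10:00.
01:00 UTC + 10h = 11:00 local.

11:00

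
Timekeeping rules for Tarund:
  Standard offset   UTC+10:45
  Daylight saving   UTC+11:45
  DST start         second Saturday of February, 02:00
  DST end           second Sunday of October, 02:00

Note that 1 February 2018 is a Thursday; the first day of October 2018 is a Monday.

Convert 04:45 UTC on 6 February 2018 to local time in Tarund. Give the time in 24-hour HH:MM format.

1 February 2018 is a Thursday, so the first Saturday is February 3 and the second is February 10.
1 October 2018 is a Monday, so the first Sunday is October 7 and the second is October 14.
At the standard offset (UTC+10:45), 04:45 UTC + 10h45m = 15:30 Tarund standard time.
Daylight saving runs 10 February – 14 October; the standard-time date in Tarund, 6 February 2018, is outside that window, so Tarund is on standard time at UTC+10:45.
04:45 UTC + 10h45m = 15:30 local.

15:30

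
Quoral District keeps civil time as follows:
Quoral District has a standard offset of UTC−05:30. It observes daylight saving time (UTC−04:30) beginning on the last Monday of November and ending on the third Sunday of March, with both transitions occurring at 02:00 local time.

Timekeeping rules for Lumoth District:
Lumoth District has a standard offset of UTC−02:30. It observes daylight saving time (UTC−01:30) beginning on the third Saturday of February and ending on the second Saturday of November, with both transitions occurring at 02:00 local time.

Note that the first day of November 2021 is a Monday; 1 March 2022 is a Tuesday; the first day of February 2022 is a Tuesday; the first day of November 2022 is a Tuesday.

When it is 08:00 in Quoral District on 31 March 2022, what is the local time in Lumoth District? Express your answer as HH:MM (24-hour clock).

12:00

1 November 2021 is a Monday, so Mondays fall on 1, 8, 15, 22, 29; the last is November 29.
1 March 2022 is a Tuesday, so the first Sunday is March 6 and the third is March 20.
Daylight saving runs 29 November 2021 – 20 March 2022; 31 March 2022 is outside that window, so Quoral District is on standard time at UTC−05:30.
08:00 Quoral District + 5h30m = 13:30 UTC.
1 February 2022 is a Tuesday, so the first Saturday is February 5 and the third is February 19.
1 November 2022 is a Tuesday, so the first Saturday is November 5 and the second is November 12.
At the standard offset (UTC−02:30), 13:30 UTC − 2h30m = 11:00 Lumoth District standard time.
The standard-time date in Lumoth District, 31 March 2022, lies within the daylight-saving period (19 February – 12 November), so Lumoth District is on daylight time, UTC−01:30.
13:30 UTC − 1h30m = 12:00 Lumoth District.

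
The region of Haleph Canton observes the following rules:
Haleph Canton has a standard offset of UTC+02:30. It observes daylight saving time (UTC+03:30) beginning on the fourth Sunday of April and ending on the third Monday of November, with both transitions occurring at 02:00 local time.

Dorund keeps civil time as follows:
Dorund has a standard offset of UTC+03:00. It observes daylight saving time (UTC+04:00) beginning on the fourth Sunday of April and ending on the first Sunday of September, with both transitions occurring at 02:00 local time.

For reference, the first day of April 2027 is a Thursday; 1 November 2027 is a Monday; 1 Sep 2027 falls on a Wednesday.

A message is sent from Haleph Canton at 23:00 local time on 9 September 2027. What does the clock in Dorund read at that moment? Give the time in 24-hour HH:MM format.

1 April 2027 is a Thursday, so the first Sunday is April 4 and the fourth is April 25.
1 November 2027 is a Monday, so the first Monday is November 1 and the third is November 15.
Daylight saving runs 25 April – 15 November; 9 September 2027 is inside that window, so Haleph Canton is at UTC+03:30.
23:00 Haleph Canton − 3h30m = 19:30 UTC.
1 April 2027 is a Thursday, so the first Sunday is April 4 and the fourth is April 25.
1 September 2027 is a Wednesday, so the first Sunday is September 5.
At the standard offset (UTC+03:00), 19:30 UTC + 3h = 22:30 Dorund standard time.
The standard-time date in Dorund, 9 September 2027, is outside the daylight-saving period (25 April – 5 September), so Dorund is on standard time, UTC+03:00.
19:30 UTC + 3h = 22:30 Dorund.

22:30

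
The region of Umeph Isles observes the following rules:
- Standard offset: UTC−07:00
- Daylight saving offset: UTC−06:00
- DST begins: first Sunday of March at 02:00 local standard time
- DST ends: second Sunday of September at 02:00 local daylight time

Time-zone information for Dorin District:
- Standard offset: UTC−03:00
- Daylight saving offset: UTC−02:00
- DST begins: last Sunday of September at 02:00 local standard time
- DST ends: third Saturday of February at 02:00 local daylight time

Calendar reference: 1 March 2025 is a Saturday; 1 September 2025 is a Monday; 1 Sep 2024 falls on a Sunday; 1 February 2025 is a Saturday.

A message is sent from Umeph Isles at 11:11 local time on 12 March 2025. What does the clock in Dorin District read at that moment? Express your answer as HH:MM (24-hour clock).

1 March 2025 is a Saturday, so the first Sunday is March 2.
1 September 2025 is a Monday, so the first Sunday is September 7 and the second is September 14.
12 March 2025 falls between 2 March and 14 September, so daylight saving is in effect and Umeph Isles is at UTC−06:00.
11:11 Umeph Isles + 6h = 17:11 UTC.
1 September 2024 is a Sunday, so Sundays fall on 1, 8, 15, 22, 29; the last is September 29.
1 February 2025 is a Saturday, so the first Saturday is February 1 and the third is February 15.
At the standard offset (UTC−03:00), 17:11 UTC − 3h = 14:11 Dorin District standard time.
Daylight saving runs 29 September 2024 – 15 February 2025; the standard-time date in Dorin District, 12 March 2025, is outside that window, so Dorin District is on standard time at UTC−03:00.
17:11 UTC − 3h = 14:11 Dorin District.

14:11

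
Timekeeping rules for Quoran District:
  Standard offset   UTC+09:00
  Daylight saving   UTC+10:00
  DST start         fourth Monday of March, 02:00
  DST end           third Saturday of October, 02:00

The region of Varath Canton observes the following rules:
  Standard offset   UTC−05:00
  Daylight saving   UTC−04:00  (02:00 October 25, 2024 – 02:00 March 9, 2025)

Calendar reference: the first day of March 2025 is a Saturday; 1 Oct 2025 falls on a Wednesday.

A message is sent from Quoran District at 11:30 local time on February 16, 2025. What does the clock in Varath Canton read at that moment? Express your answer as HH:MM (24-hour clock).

22:30

1 March 2025 is a Saturday, so the first Monday is March 3 and the fourth is March 24.
1 October 2025 is a Wednesday, so the first Saturday is October 4 and the third is October 18.
February 16, 2025 does not fall between 24 March and 18 October, so daylight saving is not in effect and Quoran District is at UTC+09:00.
11:30 Quoran District − 9h = 02:30 UTC.
At the standard offset (UTC−05:00), 02:30 UTC − 5h = 21:30 Varath Canton standard time (rolling into the previous day, 15 February 2025).
Daylight saving runs 25 October 2024 – 9 March 2025; the standard-time date in Varath Canton, February 15, 2025, is inside that window, so Varath Canton is at UTC−04:00.
02:30 UTC − 4h = 22:30 Varath Canton (rolling into the previous day, 15 February 2025).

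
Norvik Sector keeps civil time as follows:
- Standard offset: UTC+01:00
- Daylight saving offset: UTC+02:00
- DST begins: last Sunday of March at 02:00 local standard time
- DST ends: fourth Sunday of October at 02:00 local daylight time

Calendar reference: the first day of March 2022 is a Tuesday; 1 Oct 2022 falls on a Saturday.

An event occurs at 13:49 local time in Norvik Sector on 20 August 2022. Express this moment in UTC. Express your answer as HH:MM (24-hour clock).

1 March 2022 is a Tuesday, so Sundays fall on 6, 13, 20, 27; the last is March 27.
1 October 2022 is a Saturday, so the first Sunday is October 2 and the fourth is October 23.
Daylight saving runs 27 March – 23 October; 20 August 2022 is inside that window, so Norvik Sector is at UTC+02:00.
13:49 local − 2h = 11:49 UTC.

11:49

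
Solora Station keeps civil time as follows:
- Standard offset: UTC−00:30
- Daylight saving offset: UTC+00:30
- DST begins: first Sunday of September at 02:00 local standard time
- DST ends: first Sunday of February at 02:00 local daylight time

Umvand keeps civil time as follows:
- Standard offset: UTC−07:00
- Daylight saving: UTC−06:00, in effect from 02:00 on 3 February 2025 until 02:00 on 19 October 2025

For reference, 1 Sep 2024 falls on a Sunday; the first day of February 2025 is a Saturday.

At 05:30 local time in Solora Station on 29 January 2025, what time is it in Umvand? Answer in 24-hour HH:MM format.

1 September 2024 is a Sunday, so the first Sunday is September 1.
1 February 2025 is a Saturday, so the first Sunday is February 2.
29 January 2025 falls between 1 September 2024 and 2 February 2025, so daylight saving is in effect and Solora Station is at UTC+00:30.
05:30 Solora Station − 0h30m = 05:00 UTC.
At the standard offset (UTC−07:00), 05:00 UTC − 7h = 22:00 Umvand standard time (rolling into the previous day, 28 January 2025).
Daylight saving runs 3 February – 19 October; the standard-time date in Umvand, 28 January 2025, is outside that window, so Umvand is on standard time at UTC−07:00.
05:00 UTC − 7h = 22:00 Umvand (rolling into the previous day, 28 January 2025).

22:00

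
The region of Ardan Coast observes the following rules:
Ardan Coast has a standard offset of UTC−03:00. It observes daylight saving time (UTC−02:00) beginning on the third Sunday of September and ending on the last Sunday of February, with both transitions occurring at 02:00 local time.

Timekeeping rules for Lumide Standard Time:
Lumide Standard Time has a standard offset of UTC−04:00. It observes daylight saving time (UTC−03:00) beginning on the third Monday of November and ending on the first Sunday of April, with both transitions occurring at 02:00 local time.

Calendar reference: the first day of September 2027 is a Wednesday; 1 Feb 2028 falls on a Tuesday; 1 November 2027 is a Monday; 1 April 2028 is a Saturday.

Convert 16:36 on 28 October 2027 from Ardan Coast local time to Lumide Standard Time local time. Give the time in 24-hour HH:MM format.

1 September 2027 is a Wednesday, so the first Sunday is September 5 and the third is September 19.
1 February 2028 is a Tuesday, so Sundays fall on 6, 13, 20, 27; the last is February 27.
Daylight saving runs 19 September 2027 – 27 February 2028; 28 October 2027 is inside that window, so Ardan Coast is at UTC−02:00.
16:36 Ardan Coast + 2h = 18:36 UTC.
1 November 2027 is a Monday, so the first Monday is November 1 and the third is November 15.
1 April 2028 is a Saturday, so the first Sunday is April 2.
At the standard offset (UTC−04:00), 18:36 UTC − 4h = 14:36 Lumide Standard Time standard time.
The standard-time date in Lumide Standard Time, 28 October 2027, is outside the daylight-saving period (15 November 2027 – 2 April 2028), so Lumide Standard Time is on standard time, UTC−04:00.
18:36 UTC − 4h = 14:36 Lumide Standard Time.

14:36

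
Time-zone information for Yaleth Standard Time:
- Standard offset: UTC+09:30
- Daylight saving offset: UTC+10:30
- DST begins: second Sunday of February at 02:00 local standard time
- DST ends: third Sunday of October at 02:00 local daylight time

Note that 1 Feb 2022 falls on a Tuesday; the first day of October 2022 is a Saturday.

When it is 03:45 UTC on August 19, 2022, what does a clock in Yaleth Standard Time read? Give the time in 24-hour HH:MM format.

14:15

1 February 2022 is a Tuesday, so the first Sunday is February 6 and the second is February 13.
1 October 2022 is a Saturday, so the first Sunday is October 2 and the third is October 16.
At the standard offset (UTC+09:30), 03:45 UTC + 9h30m = 13:15 Yaleth Standard Time standard time.
Daylight saving runs 13 February – 16 October; the standard-time date in Yaleth Standard Time, August 19, 2022, is inside that window, so Yaleth Standard Time is at UTC+10:30.
03:45 UTC + 10h30m = 14:15 local.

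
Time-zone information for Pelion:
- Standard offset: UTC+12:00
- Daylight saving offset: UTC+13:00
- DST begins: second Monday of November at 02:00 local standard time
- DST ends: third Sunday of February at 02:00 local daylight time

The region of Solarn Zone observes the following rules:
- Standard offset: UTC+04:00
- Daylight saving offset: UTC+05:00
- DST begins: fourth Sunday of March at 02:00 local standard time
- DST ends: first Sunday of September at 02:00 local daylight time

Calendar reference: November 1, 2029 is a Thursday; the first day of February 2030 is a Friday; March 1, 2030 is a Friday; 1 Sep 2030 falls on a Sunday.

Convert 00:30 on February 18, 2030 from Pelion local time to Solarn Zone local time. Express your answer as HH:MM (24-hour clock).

1 November 2029 is a Thursday, so the first Monday is November 5 and the second is November 12.
1 February 2030 is a Friday, so the first Sunday is February 3 and the third is February 17.
February 18, 2030 does not fall between 12 November 2029 and 17 February 2030, so daylight saving is not in effect and Pelion is at UTC+12:00.
00:30 Pelion − 12h = 12:30 UTC (rolling into the previous day, 17 February 2030).
1 March 2030 is a Friday, so the first Sunday is March 3 and the fourth is March 24.
1 September 2030 is a Sunday, so the first Sunday is September 1.
At the standard offset (UTC+04:00), 12:30 UTC + 4h = 16:30 Solarn Zone standard time.
The standard-time date in Solarn Zone, February 17, 2030, is outside the daylight-saving period (24 March – 1 September), so Solarn Zone is on standard time, UTC+04:00.
12:30 UTC + 4h = 16:30 Solarn Zone.

16:30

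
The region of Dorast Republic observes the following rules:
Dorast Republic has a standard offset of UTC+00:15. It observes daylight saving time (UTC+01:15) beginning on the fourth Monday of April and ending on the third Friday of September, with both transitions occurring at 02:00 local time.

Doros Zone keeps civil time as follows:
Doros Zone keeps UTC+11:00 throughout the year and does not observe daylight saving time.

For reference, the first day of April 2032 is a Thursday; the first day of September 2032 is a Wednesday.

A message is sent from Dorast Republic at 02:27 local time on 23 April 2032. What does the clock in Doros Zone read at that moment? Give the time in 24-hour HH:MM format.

13:12

1 April 2032 is a Thursday, so the first Monday is April 5 and the fourth is April 26.
1 September 2032 is a Wednesday, so the first Friday is September 3 and the third is September 17.
Daylight saving runs 26 April – 17 September; 23 April 2032 is outside that window, so Dorast Republic is on standard time at UTC+00:15.
02:27 Dorast Republic − 0h15m = 02:12 UTC.
Doros Zone has no daylight saving, so its offset is UTC+11:00 year-round.
02:12 UTC + 11h = 13:12 Doros Zone.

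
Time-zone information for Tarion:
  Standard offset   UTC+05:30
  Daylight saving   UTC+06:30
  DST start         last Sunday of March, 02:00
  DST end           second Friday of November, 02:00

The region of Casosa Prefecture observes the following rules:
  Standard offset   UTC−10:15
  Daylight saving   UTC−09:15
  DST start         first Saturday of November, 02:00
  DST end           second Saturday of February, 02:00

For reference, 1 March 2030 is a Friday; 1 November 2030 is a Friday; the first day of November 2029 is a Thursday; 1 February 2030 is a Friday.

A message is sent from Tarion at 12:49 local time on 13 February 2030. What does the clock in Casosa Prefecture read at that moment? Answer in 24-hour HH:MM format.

21:04

1 March 2030 is a Friday, so Sundays fall on 3, 10, 17, 24, 31; the last is March 31.
1 November 2030 is a Friday, so the first Friday is November 1 and the second is November 8.
13 February 2030 is outside the daylight-saving period (31 March – 8 November), so Tarion is on standard time, UTC+05:30.
12:49 Tarion − 5h30m = 07:19 UTC.
1 November 2029 is a Thursday, so the first Saturday is November 3.
1 February 2030 is a Friday, so the first Saturday is February 2 and the second is February 9.
At the standard offset (UTC−10:15), 07:19 UTC − 10h15m = 21:04 Casosa Prefecture standard time (rolling into the previous day, 12 February 2030).
The standard-time date in Casosa Prefecture, 12 February 2030, is outside the daylight-saving period (3 November 2029 – 9 February 2030), so Casosa Prefecture is on standard time, UTC−10:15.
07:19 UTC − 10h15m = 21:04 Casosa Prefecture (rolling into the previous day, 12 February 2030).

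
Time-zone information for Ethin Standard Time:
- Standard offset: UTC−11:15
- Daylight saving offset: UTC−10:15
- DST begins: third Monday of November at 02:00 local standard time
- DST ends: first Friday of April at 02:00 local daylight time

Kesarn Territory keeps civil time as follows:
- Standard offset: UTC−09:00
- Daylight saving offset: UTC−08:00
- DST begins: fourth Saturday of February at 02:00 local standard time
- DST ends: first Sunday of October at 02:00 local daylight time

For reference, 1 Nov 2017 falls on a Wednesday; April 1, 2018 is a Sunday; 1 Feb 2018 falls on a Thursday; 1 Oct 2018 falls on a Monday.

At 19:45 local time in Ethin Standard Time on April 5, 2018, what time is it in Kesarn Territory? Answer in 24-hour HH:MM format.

1 November 2017 is a Wednesday, so the first Monday is November 6 and the third is November 20.
1 April 2018 is a Sunday, so the first Friday is April 6.
Daylight saving runs 20 November 2017 – 6 April 2018; April 5, 2018 is inside that window, so Ethin Standard Time is at UTC−10:15.
19:45 Ethin Standard Time + 10h15m = 06:00 UTC (rolling into the next day, 6 April 2018).
1 February 2018 is a Thursday, so the first Saturday is February 3 and the fourth is February 24.
1 October 2018 is a Monday, so the first Sunday is October 7.
At the standard offset (UTC−09:00), 06:00 UTC − 9h = 21:00 Kesarn Territory standard time (rolling into the previous day, 5 April 2018).
Daylight saving runs 24 February – 7 October; the standard-time date in Kesarn Territory, April 5, 2018, is inside that window, so Kesarn Territory is at UTC−08:00.
06:00 UTC − 8h = 22:00 Kesarn Territory (rolling into the previous day, 5 April 2018).

22:00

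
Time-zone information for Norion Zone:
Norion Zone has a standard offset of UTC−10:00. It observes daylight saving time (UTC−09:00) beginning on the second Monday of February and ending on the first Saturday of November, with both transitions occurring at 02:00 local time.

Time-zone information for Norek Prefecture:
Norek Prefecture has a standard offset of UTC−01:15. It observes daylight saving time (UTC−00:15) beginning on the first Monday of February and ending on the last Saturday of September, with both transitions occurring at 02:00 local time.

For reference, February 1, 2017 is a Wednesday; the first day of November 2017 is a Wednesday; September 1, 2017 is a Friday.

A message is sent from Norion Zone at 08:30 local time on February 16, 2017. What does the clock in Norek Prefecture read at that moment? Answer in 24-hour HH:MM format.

17:15

1 February 2017 is a Wednesday, so the first Monday is February 6 and the second is February 13.
1 November 2017 is a Wednesday, so the first Saturday is November 4.
Daylight saving runs 13 February – 4 November; February 16, 2017 is inside that window, so Norion Zone is at UTC−09:00.
08:30 Norion Zone + 9h = 17:30 UTC.
1 February 2017 is a Wednesday, so the first Monday is February 6.
1 September 2017 is a Friday, so Saturdays fall on 2, 9, 16, 23, 30; the last is September 30.
At the standard offset (UTC−01:15), 17:30 UTC − 1h15m = 16:15 Norek Prefecture standard time.
Daylight saving runs 6 February – 30 September; the standard-time date in Norek Prefecture, February 16, 2017, is inside that window, so Norek Prefecture is at UTC−00:15.
17:30 UTC − 0h15m = 17:15 Norek Prefecture.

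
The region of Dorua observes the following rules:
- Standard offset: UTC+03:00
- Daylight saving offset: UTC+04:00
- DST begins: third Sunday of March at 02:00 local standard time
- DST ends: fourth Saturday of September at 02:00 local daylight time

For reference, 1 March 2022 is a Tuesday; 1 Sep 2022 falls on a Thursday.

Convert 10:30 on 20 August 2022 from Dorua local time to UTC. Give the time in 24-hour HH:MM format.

06:30

1 March 2022 is a Tuesday, so the first Sunday is March 6 and the third is March 20.
1 September 2022 is a Thursday, so the first Saturday is September 3 and the fourth is September 24.
20 August 2022 lies within the daylight-saving period (20 March – 24 September), so Dorua is on daylight time, UTC+04:00.
10:30 local − 4h = 06:30 UTC.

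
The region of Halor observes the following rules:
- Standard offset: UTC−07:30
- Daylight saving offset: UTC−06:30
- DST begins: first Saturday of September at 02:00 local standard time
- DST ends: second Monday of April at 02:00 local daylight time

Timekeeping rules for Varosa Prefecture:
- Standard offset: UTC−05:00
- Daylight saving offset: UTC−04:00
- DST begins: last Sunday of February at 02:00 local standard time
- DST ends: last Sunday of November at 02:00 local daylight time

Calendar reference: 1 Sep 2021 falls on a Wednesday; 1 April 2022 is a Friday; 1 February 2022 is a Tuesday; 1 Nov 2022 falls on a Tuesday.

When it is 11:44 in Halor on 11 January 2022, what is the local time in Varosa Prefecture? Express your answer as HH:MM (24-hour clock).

13:14

1 September 2021 is a Wednesday, so the first Saturday is September 4.
1 April 2022 is a Friday, so the first Monday is April 4 and the second is April 11.
11 January 2022 falls between 4 September 2021 and 11 April 2022, so daylight saving is in effect and Halor is at UTC−06:30.
11:44 Halor + 6h30m = 18:14 UTC.
1 February 2022 is a Tuesday, so Sundays fall on 6, 13, 20, 27; the last is February 27.
1 November 2022 is a Tuesday, so Sundays fall on 6, 13, 20, 27; the last is November 27.
At the standard offset (UTC−05:00), 18:14 UTC − 5h = 13:14 Varosa Prefecture standard time.
The standard-time date in Varosa Prefecture, 11 January 2022, does not fall between 27 February and 27 November, so daylight saving is not in effect and Varosa Prefecture is at UTC−05:00.
18:14 UTC − 5h = 13:14 Varosa Prefecture.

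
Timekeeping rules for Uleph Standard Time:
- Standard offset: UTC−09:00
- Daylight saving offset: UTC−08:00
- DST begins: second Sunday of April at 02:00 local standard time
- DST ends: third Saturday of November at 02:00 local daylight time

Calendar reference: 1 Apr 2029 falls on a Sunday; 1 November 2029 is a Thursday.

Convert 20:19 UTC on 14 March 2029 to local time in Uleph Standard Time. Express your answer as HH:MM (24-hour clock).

11:19

1 April 2029 is a Sunday, so the first Sunday is April 1 and the second is April 8.
1 November 2029 is a Thursday, so the first Saturday is November 3 and the third is November 17.
At the standard offset (UTC−09:00), 20:19 UTC − 9h = 11:19 Uleph Standard Time standard time.
Daylight saving runs 8 April – 17 November; the standard-time date in Uleph Standard Time, 14 March 2029, is outside that window, so Uleph Standard Time is on standard time at UTC−09:00.
20:19 UTC − 9h = 11:19 local.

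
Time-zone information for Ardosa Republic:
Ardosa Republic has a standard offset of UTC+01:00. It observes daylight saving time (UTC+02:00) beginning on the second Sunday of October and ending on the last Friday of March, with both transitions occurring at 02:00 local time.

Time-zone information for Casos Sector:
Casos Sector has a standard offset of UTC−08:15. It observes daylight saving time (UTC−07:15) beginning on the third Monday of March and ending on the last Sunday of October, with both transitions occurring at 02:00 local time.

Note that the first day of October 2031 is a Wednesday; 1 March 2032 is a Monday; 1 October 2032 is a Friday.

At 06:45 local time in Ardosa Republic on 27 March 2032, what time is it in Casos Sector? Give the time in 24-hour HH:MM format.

1 October 2031 is a Wednesday, so the first Sunday is October 5 and the second is October 12.
1 March 2032 is a Monday, so Fridays fall on 5, 12, 19, 26; the last is March 26.
27 March 2032 does not fall between 12 October 2031 and 26 March 2032, so daylight saving is not in effect and Ardosa Republic is at UTC+01:00.
06:45 Ardosa Republic − 1h = 05:45 UTC.
1 March 2032 is a Monday, so the first Monday is March 1 and the third is March 15.
1 October 2032 is a Friday, so Sundays fall on 3, 10, 17, 24, 31; the last is October 31.
At the standard offset (UTC−08:15), 05:45 UTC − 8h15m = 21:30 Casos Sector standard time (rolling into the previous day, 26 March 2032).
The standard-time date in Casos Sector, 26 March 2032, lies within the daylight-saving period (15 March – 31 October), so Casos Sector is on daylight time, UTC−07:15.
05:45 UTC − 7h15m = 22:30 Casos Sector (rolling into the previous day, 26 March 2032).

22:30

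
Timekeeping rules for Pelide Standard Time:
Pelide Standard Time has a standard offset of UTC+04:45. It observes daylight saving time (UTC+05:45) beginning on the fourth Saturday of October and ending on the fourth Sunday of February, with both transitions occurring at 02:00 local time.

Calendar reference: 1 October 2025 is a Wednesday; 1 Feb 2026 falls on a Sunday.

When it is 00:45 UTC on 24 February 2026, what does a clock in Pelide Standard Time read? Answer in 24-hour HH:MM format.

05:30

1 October 2025 is a Wednesday, so the first Saturday is October 4 and the fourth is October 25.
1 February 2026 is a Sunday, so the first Sunday is February 1 and the fourth is February 22.
At the standard offset (UTC+04:45), 00:45 UTC + 4h45m = 05:30 Pelide Standard Time standard time.
The standard-time date in Pelide Standard Time, 24 February 2026, is outside the daylight-saving period (25 October 2025 – 22 February 2026), so Pelide Standard Time is on standard time, UTC+04:45.
00:45 UTC + 4h45m = 05:30 local.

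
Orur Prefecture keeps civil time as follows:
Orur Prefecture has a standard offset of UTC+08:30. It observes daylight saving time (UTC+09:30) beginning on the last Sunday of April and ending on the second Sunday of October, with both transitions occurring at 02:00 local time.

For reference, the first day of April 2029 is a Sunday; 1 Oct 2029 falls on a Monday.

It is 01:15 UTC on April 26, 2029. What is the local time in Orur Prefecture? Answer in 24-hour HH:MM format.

09:45

1 April 2029 is a Sunday, so Sundays fall on 1, 8, 15, 22, 29; the last is April 29.
1 October 2029 is a Monday, so the first Sunday is October 7 and the second is October 14.
At the standard offset (UTC+08:30), 01:15 UTC + 8h30m = 09:45 Orur Prefecture standard time.
Daylight saving runs 29 April – 14 October; the standard-time date in Orur Prefecture, April 26, 2029, is outside that window, so Orur Prefecture is on standard time at UTC+08:30.
01:15 UTC + 8h30m = 09:45 local.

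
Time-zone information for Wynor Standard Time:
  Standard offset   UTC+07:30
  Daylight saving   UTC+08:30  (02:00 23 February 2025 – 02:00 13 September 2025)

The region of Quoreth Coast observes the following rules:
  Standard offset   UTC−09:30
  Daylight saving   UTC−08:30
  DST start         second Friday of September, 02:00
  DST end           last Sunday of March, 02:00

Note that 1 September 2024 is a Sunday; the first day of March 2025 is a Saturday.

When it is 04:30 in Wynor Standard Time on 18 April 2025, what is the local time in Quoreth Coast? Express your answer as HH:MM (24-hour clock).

10:30

18 April 2025 falls between 23 February and 13 September, so daylight saving is in effect and Wynor Standard Time is at UTC+08:30.
04:30 Wynor Standard Time − 8h30m = 20:00 UTC (rolling into the previous day, 17 April 2025).
1 September 2024 is a Sunday, so the first Friday is September 6 and the second is September 13.
1 March 2025 is a Saturday, so Sundays fall on 2, 9, 16, 23, 30; the last is March 30.
At the standard offset (UTC−09:30), 20:00 UTC − 9h30m = 10:30 Quoreth Coast standard time.
The standard-time date in Quoreth Coast, 17 April 2025, does not fall between 13 September 2024 and 30 March 2025, so daylight saving is not in effect and Quoreth Coast is at UTC−09:30.
20:00 UTC − 9h30m = 10:30 Quoreth Coast.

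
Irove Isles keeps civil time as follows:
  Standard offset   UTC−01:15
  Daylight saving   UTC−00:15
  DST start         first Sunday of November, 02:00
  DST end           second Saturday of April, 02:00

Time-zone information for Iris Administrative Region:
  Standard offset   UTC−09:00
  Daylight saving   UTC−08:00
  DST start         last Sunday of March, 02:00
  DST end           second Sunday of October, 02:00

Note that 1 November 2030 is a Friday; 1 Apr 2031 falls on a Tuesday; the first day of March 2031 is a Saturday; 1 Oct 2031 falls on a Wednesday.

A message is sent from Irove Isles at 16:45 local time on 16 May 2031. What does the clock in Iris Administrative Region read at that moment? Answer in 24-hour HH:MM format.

1 November 2030 is a Friday, so the first Sunday is November 3.
1 April 2031 is a Tuesday, so the first Saturday is April 5 and the second is April 12.
16 May 2031 is outside the daylight-saving period (3 November 2030 – 12 April 2031), so Irove Isles is on standard time, UTC−01:15.
16:45 Irove Isles + 1h15m = 18:00 UTC.
1 March 2031 is a Saturday, so Sundays fall on 2, 9, 16, 23, 30; the last is March 30.
1 October 2031 is a Wednesday, so the first Sunday is October 5 and the second is October 12.
At the standard offset (UTC−09:00), 18:00 UTC − 9h = 09:00 Iris Administrative Region standard time.
Daylight saving runs 30 March – 12 October; the standard-time date in Iris Administrative Region, 16 May 2031, is inside that window, so Iris Administrative Region is at UTC−08:00.
18:00 UTC − 8h = 10:00 Iris Administrative Region.

10:00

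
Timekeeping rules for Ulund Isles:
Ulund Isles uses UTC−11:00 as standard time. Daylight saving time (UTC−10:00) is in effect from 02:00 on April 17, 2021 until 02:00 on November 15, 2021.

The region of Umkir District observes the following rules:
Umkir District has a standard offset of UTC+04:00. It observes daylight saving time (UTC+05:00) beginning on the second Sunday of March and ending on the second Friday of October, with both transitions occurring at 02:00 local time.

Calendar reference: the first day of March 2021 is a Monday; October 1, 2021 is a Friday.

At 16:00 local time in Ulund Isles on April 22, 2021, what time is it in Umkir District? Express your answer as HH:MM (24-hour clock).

07:00

April 22, 2021 falls between 17 April and 15 November, so daylight saving is in effect and Ulund Isles is at UTC−10:00.
16:00 Ulund Isles + 10h = 02:00 UTC (rolling into the next day, 23 April 2021).
1 March 2021 is a Monday, so the first Sunday is March 7 and the second is March 14.
1 October 2021 is a Friday, so the first Friday is October 1 and the second is October 8.
At the standard offset (UTC+04:00), 02:00 UTC + 4h = 06:00 Umkir District standard time.
The standard-time date in Umkir District, April 23, 2021, falls between 14 March and 8 October, so daylight saving is in effect and Umkir District is at UTC+05:00.
02:00 UTC + 5h = 07:00 Umkir District.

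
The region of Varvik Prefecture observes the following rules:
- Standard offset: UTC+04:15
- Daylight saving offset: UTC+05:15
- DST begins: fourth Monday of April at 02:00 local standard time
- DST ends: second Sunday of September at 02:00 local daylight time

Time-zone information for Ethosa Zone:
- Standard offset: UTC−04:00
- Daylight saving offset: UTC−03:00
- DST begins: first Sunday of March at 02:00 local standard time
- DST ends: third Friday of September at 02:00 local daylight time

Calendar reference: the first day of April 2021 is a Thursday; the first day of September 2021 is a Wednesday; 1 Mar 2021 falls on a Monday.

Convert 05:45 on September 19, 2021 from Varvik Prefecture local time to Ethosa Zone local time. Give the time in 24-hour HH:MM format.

1 April 2021 is a Thursday, so the first Monday is April 5 and the fourth is April 26.
1 September 2021 is a Wednesday, so the first Sunday is September 5 and the second is September 12.
Daylight saving runs 26 April – 12 September; September 19, 2021 is outside that window, so Varvik Prefecture is on standard time at UTC+04:15.
05:45 Varvik Prefecture − 4h15m = 01:30 UTC.
1 March 2021 is a Monday, so the first Sunday is March 7.
1 September 2021 is a Wednesday, so the first Friday is September 3 and the third is September 17.
At the standard offset (UTC−04:00), 01:30 UTC − 4h = 21:30 Ethosa Zone standard time (rolling into the previous day, 18 September 2021).
The standard-time date in Ethosa Zone, September 18, 2021, does not fall between 7 March and 17 September, so daylight saving is not in effect and Ethosa Zone is at UTC−04:00.
01:30 UTC − 4h = 21:30 Ethosa Zone (rolling into the previous day, 18 September 2021).

21:30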